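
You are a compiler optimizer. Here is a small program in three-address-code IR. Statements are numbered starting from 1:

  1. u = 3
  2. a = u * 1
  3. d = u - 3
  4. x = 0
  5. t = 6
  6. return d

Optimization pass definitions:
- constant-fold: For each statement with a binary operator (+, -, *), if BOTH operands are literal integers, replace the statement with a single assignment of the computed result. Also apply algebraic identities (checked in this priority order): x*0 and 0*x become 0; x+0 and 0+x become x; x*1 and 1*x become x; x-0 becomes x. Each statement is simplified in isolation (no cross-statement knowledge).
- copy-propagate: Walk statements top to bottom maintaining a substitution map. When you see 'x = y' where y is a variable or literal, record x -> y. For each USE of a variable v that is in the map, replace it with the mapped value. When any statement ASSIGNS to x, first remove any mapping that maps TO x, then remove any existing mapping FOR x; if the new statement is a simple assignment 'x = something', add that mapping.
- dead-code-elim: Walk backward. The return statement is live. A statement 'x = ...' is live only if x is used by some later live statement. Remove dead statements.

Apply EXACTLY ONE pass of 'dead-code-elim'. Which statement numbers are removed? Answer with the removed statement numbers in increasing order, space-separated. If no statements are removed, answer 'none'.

Answer: 2 4 5

Derivation:
Backward liveness scan:
Stmt 1 'u = 3': KEEP (u is live); live-in = []
Stmt 2 'a = u * 1': DEAD (a not in live set ['u'])
Stmt 3 'd = u - 3': KEEP (d is live); live-in = ['u']
Stmt 4 'x = 0': DEAD (x not in live set ['d'])
Stmt 5 't = 6': DEAD (t not in live set ['d'])
Stmt 6 'return d': KEEP (return); live-in = ['d']
Removed statement numbers: [2, 4, 5]
Surviving IR:
  u = 3
  d = u - 3
  return d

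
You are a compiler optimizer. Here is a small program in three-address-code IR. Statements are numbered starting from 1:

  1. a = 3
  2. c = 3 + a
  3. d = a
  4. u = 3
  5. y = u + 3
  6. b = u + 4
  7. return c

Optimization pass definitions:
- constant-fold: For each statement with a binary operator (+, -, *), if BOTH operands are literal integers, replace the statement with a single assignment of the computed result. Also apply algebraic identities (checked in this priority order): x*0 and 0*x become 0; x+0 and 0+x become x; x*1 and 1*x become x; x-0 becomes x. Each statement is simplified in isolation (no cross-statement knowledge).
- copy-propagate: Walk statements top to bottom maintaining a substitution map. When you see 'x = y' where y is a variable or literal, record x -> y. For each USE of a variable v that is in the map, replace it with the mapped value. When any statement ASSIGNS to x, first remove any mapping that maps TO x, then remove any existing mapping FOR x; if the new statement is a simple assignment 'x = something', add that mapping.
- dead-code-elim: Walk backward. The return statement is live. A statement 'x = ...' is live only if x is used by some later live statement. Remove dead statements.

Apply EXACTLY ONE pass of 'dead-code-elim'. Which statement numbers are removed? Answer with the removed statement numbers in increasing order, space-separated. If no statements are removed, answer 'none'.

Backward liveness scan:
Stmt 1 'a = 3': KEEP (a is live); live-in = []
Stmt 2 'c = 3 + a': KEEP (c is live); live-in = ['a']
Stmt 3 'd = a': DEAD (d not in live set ['c'])
Stmt 4 'u = 3': DEAD (u not in live set ['c'])
Stmt 5 'y = u + 3': DEAD (y not in live set ['c'])
Stmt 6 'b = u + 4': DEAD (b not in live set ['c'])
Stmt 7 'return c': KEEP (return); live-in = ['c']
Removed statement numbers: [3, 4, 5, 6]
Surviving IR:
  a = 3
  c = 3 + a
  return c

Answer: 3 4 5 6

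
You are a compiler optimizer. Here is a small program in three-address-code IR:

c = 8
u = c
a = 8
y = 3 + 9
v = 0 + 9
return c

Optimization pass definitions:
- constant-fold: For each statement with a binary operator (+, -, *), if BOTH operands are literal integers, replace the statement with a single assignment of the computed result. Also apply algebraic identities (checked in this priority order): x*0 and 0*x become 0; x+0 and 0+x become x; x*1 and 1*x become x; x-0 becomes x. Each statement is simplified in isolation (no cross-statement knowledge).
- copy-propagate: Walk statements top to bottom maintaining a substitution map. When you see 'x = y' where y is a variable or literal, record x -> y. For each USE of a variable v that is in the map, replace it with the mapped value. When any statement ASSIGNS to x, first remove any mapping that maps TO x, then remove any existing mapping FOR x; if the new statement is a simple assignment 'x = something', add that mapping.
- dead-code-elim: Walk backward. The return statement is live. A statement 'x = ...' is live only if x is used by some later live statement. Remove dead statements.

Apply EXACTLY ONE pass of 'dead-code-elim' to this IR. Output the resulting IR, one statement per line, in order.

Answer: c = 8
return c

Derivation:
Applying dead-code-elim statement-by-statement:
  [6] return c  -> KEEP (return); live=['c']
  [5] v = 0 + 9  -> DEAD (v not live)
  [4] y = 3 + 9  -> DEAD (y not live)
  [3] a = 8  -> DEAD (a not live)
  [2] u = c  -> DEAD (u not live)
  [1] c = 8  -> KEEP; live=[]
Result (2 stmts):
  c = 8
  return c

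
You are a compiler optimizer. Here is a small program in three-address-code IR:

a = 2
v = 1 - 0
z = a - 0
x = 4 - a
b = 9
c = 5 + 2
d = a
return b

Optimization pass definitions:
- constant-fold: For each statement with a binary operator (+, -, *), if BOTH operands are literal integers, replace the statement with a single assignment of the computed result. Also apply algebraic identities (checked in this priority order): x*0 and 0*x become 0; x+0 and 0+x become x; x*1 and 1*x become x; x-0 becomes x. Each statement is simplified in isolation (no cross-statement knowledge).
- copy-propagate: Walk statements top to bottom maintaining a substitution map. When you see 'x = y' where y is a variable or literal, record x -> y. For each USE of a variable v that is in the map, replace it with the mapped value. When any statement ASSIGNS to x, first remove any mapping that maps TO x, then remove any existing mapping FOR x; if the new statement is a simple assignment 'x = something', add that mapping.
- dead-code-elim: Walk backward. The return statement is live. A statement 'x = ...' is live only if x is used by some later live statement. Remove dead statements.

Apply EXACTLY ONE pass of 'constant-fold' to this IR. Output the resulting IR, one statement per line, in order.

Applying constant-fold statement-by-statement:
  [1] a = 2  (unchanged)
  [2] v = 1 - 0  -> v = 1
  [3] z = a - 0  -> z = a
  [4] x = 4 - a  (unchanged)
  [5] b = 9  (unchanged)
  [6] c = 5 + 2  -> c = 7
  [7] d = a  (unchanged)
  [8] return b  (unchanged)
Result (8 stmts):
  a = 2
  v = 1
  z = a
  x = 4 - a
  b = 9
  c = 7
  d = a
  return b

Answer: a = 2
v = 1
z = a
x = 4 - a
b = 9
c = 7
d = a
return b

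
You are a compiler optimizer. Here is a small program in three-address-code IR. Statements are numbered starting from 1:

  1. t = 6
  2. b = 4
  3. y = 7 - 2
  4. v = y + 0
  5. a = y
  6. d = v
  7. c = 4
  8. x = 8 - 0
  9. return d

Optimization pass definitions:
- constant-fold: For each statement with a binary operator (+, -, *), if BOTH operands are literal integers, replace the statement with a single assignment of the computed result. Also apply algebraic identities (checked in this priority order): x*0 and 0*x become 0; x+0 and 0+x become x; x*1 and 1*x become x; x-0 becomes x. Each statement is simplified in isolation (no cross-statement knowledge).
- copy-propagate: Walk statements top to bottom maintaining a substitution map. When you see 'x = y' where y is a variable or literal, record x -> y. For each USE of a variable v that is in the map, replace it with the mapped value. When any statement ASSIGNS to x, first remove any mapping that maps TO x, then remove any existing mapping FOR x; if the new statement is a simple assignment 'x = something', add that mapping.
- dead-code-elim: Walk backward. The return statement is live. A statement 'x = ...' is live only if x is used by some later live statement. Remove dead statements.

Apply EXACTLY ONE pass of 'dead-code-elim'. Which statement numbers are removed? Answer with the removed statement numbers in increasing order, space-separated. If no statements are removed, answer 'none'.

Answer: 1 2 5 7 8

Derivation:
Backward liveness scan:
Stmt 1 't = 6': DEAD (t not in live set [])
Stmt 2 'b = 4': DEAD (b not in live set [])
Stmt 3 'y = 7 - 2': KEEP (y is live); live-in = []
Stmt 4 'v = y + 0': KEEP (v is live); live-in = ['y']
Stmt 5 'a = y': DEAD (a not in live set ['v'])
Stmt 6 'd = v': KEEP (d is live); live-in = ['v']
Stmt 7 'c = 4': DEAD (c not in live set ['d'])
Stmt 8 'x = 8 - 0': DEAD (x not in live set ['d'])
Stmt 9 'return d': KEEP (return); live-in = ['d']
Removed statement numbers: [1, 2, 5, 7, 8]
Surviving IR:
  y = 7 - 2
  v = y + 0
  d = v
  return d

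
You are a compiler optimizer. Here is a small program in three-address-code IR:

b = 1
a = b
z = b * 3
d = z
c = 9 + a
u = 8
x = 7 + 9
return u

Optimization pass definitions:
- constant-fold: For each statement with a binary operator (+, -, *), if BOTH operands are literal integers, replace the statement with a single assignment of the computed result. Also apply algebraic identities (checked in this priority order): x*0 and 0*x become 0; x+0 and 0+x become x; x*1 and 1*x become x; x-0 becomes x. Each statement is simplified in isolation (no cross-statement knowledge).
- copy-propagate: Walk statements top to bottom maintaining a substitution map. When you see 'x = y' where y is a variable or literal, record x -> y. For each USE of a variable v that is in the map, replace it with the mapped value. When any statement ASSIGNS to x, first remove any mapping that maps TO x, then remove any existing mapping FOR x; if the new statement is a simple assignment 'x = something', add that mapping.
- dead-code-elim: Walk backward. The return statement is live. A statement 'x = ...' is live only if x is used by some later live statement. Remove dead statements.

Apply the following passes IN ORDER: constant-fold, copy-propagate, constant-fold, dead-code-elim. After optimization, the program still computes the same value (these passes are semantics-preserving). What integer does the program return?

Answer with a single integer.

Initial IR:
  b = 1
  a = b
  z = b * 3
  d = z
  c = 9 + a
  u = 8
  x = 7 + 9
  return u
After constant-fold (8 stmts):
  b = 1
  a = b
  z = b * 3
  d = z
  c = 9 + a
  u = 8
  x = 16
  return u
After copy-propagate (8 stmts):
  b = 1
  a = 1
  z = 1 * 3
  d = z
  c = 9 + 1
  u = 8
  x = 16
  return 8
After constant-fold (8 stmts):
  b = 1
  a = 1
  z = 3
  d = z
  c = 10
  u = 8
  x = 16
  return 8
After dead-code-elim (1 stmts):
  return 8
Evaluate:
  b = 1  =>  b = 1
  a = b  =>  a = 1
  z = b * 3  =>  z = 3
  d = z  =>  d = 3
  c = 9 + a  =>  c = 10
  u = 8  =>  u = 8
  x = 7 + 9  =>  x = 16
  return u = 8

Answer: 8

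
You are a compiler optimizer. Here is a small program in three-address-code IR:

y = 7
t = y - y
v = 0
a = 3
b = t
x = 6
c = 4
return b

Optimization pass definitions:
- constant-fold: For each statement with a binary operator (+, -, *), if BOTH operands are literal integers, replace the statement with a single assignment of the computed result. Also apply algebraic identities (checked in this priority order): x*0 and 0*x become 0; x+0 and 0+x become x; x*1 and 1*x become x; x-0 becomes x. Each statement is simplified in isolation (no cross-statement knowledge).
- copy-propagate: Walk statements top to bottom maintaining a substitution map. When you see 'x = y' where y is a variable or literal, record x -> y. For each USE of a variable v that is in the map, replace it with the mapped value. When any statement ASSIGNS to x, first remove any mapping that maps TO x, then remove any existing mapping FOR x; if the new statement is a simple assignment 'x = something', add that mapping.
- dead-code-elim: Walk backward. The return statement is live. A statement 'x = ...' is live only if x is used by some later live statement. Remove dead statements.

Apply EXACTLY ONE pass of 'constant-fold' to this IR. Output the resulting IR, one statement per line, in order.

Applying constant-fold statement-by-statement:
  [1] y = 7  (unchanged)
  [2] t = y - y  (unchanged)
  [3] v = 0  (unchanged)
  [4] a = 3  (unchanged)
  [5] b = t  (unchanged)
  [6] x = 6  (unchanged)
  [7] c = 4  (unchanged)
  [8] return b  (unchanged)
Result (8 stmts):
  y = 7
  t = y - y
  v = 0
  a = 3
  b = t
  x = 6
  c = 4
  return b

Answer: y = 7
t = y - y
v = 0
a = 3
b = t
x = 6
c = 4
return b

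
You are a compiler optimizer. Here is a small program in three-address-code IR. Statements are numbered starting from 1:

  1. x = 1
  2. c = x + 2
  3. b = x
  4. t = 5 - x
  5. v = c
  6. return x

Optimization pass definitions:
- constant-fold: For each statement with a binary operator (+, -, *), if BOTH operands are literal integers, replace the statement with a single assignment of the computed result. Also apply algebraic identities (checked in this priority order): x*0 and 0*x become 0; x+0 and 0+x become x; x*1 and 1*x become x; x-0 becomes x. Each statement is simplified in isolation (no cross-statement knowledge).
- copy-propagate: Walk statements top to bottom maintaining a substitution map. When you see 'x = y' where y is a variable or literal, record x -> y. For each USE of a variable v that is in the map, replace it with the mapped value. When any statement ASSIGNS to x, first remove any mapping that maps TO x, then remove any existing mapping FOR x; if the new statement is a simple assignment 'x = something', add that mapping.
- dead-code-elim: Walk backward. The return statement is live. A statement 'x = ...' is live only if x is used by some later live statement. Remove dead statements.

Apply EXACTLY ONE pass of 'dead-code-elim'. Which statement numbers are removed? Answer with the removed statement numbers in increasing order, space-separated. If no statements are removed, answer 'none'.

Backward liveness scan:
Stmt 1 'x = 1': KEEP (x is live); live-in = []
Stmt 2 'c = x + 2': DEAD (c not in live set ['x'])
Stmt 3 'b = x': DEAD (b not in live set ['x'])
Stmt 4 't = 5 - x': DEAD (t not in live set ['x'])
Stmt 5 'v = c': DEAD (v not in live set ['x'])
Stmt 6 'return x': KEEP (return); live-in = ['x']
Removed statement numbers: [2, 3, 4, 5]
Surviving IR:
  x = 1
  return x

Answer: 2 3 4 5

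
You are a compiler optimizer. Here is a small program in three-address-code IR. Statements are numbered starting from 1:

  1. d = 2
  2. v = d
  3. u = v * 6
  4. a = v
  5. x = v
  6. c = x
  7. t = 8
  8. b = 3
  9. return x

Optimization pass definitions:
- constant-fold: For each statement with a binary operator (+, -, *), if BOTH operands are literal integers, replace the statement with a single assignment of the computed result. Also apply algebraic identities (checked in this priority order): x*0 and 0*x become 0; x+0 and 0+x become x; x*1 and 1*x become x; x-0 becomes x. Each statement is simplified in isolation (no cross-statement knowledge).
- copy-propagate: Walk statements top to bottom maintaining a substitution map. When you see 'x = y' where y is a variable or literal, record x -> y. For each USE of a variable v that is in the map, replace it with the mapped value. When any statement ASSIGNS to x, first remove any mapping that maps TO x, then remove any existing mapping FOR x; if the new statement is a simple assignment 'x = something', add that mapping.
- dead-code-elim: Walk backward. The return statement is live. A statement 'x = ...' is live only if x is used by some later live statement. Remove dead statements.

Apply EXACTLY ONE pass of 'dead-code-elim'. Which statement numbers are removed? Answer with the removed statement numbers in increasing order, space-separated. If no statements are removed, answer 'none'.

Backward liveness scan:
Stmt 1 'd = 2': KEEP (d is live); live-in = []
Stmt 2 'v = d': KEEP (v is live); live-in = ['d']
Stmt 3 'u = v * 6': DEAD (u not in live set ['v'])
Stmt 4 'a = v': DEAD (a not in live set ['v'])
Stmt 5 'x = v': KEEP (x is live); live-in = ['v']
Stmt 6 'c = x': DEAD (c not in live set ['x'])
Stmt 7 't = 8': DEAD (t not in live set ['x'])
Stmt 8 'b = 3': DEAD (b not in live set ['x'])
Stmt 9 'return x': KEEP (return); live-in = ['x']
Removed statement numbers: [3, 4, 6, 7, 8]
Surviving IR:
  d = 2
  v = d
  x = v
  return x

Answer: 3 4 6 7 8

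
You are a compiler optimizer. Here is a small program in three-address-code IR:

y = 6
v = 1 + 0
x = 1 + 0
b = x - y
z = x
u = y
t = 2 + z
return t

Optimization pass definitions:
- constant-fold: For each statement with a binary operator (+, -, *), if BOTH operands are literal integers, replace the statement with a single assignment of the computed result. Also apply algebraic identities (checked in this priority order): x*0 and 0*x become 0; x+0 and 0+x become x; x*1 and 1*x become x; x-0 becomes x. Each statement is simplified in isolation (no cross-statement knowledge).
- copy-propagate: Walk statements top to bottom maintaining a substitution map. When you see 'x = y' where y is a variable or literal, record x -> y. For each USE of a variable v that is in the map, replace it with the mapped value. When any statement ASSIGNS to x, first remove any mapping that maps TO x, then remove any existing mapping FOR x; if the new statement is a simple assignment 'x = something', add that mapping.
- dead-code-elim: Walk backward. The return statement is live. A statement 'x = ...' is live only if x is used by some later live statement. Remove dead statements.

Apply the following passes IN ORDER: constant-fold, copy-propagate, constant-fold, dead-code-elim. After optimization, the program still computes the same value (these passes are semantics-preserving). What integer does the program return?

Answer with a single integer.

Answer: 3

Derivation:
Initial IR:
  y = 6
  v = 1 + 0
  x = 1 + 0
  b = x - y
  z = x
  u = y
  t = 2 + z
  return t
After constant-fold (8 stmts):
  y = 6
  v = 1
  x = 1
  b = x - y
  z = x
  u = y
  t = 2 + z
  return t
After copy-propagate (8 stmts):
  y = 6
  v = 1
  x = 1
  b = 1 - 6
  z = 1
  u = 6
  t = 2 + 1
  return t
After constant-fold (8 stmts):
  y = 6
  v = 1
  x = 1
  b = -5
  z = 1
  u = 6
  t = 3
  return t
After dead-code-elim (2 stmts):
  t = 3
  return t
Evaluate:
  y = 6  =>  y = 6
  v = 1 + 0  =>  v = 1
  x = 1 + 0  =>  x = 1
  b = x - y  =>  b = -5
  z = x  =>  z = 1
  u = y  =>  u = 6
  t = 2 + z  =>  t = 3
  return t = 3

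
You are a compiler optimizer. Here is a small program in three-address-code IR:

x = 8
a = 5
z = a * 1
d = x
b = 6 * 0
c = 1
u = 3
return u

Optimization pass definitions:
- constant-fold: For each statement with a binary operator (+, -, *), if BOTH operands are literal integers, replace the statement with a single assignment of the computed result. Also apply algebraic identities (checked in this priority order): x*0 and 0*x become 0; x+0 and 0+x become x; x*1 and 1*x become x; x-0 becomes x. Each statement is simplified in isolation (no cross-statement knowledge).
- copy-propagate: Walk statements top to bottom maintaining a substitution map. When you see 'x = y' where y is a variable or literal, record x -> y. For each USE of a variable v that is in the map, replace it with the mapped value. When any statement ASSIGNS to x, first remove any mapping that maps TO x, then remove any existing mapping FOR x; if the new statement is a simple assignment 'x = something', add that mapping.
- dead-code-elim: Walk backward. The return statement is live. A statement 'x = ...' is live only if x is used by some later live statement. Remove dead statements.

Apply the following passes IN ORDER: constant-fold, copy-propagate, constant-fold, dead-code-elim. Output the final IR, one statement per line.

Initial IR:
  x = 8
  a = 5
  z = a * 1
  d = x
  b = 6 * 0
  c = 1
  u = 3
  return u
After constant-fold (8 stmts):
  x = 8
  a = 5
  z = a
  d = x
  b = 0
  c = 1
  u = 3
  return u
After copy-propagate (8 stmts):
  x = 8
  a = 5
  z = 5
  d = 8
  b = 0
  c = 1
  u = 3
  return 3
After constant-fold (8 stmts):
  x = 8
  a = 5
  z = 5
  d = 8
  b = 0
  c = 1
  u = 3
  return 3
After dead-code-elim (1 stmts):
  return 3

Answer: return 3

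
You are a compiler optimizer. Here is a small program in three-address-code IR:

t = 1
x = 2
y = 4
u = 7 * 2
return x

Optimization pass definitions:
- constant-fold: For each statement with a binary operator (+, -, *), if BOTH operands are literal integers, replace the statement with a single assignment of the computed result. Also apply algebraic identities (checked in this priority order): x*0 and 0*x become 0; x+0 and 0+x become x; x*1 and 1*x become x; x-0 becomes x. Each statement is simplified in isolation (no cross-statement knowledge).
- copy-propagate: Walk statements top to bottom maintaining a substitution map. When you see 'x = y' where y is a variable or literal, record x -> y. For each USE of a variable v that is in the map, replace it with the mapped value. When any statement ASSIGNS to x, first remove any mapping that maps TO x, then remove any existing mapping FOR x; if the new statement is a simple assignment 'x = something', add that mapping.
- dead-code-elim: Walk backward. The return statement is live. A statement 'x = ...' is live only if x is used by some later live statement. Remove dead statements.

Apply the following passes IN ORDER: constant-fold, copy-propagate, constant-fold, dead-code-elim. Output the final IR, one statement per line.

Initial IR:
  t = 1
  x = 2
  y = 4
  u = 7 * 2
  return x
After constant-fold (5 stmts):
  t = 1
  x = 2
  y = 4
  u = 14
  return x
After copy-propagate (5 stmts):
  t = 1
  x = 2
  y = 4
  u = 14
  return 2
After constant-fold (5 stmts):
  t = 1
  x = 2
  y = 4
  u = 14
  return 2
After dead-code-elim (1 stmts):
  return 2

Answer: return 2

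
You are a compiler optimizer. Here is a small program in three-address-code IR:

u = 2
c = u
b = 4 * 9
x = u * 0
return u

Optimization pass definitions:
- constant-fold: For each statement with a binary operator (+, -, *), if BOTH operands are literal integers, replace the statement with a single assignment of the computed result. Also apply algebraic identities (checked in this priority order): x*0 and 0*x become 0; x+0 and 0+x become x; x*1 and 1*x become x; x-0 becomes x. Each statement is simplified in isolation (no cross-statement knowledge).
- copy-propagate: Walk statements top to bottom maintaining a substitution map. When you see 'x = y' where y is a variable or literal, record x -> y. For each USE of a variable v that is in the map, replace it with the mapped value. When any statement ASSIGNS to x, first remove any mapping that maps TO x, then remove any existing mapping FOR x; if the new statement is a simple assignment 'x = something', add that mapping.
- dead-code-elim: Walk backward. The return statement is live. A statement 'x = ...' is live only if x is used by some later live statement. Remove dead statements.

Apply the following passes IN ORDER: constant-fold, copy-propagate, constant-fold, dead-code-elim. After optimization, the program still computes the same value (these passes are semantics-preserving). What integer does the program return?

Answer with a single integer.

Initial IR:
  u = 2
  c = u
  b = 4 * 9
  x = u * 0
  return u
After constant-fold (5 stmts):
  u = 2
  c = u
  b = 36
  x = 0
  return u
After copy-propagate (5 stmts):
  u = 2
  c = 2
  b = 36
  x = 0
  return 2
After constant-fold (5 stmts):
  u = 2
  c = 2
  b = 36
  x = 0
  return 2
After dead-code-elim (1 stmts):
  return 2
Evaluate:
  u = 2  =>  u = 2
  c = u  =>  c = 2
  b = 4 * 9  =>  b = 36
  x = u * 0  =>  x = 0
  return u = 2

Answer: 2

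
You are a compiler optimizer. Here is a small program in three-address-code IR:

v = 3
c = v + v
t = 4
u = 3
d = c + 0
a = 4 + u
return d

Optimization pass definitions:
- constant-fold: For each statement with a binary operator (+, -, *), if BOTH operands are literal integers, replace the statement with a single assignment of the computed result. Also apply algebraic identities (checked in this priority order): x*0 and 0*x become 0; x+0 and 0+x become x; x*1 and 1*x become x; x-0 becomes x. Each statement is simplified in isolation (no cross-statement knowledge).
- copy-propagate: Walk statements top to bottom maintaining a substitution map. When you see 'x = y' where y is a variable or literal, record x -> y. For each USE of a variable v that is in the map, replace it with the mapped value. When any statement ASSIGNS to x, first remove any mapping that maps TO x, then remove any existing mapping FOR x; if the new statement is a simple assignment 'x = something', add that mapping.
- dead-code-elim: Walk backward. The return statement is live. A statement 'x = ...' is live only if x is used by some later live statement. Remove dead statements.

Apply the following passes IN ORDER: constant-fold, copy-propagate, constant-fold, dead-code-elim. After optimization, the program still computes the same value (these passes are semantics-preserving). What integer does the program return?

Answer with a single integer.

Answer: 6

Derivation:
Initial IR:
  v = 3
  c = v + v
  t = 4
  u = 3
  d = c + 0
  a = 4 + u
  return d
After constant-fold (7 stmts):
  v = 3
  c = v + v
  t = 4
  u = 3
  d = c
  a = 4 + u
  return d
After copy-propagate (7 stmts):
  v = 3
  c = 3 + 3
  t = 4
  u = 3
  d = c
  a = 4 + 3
  return c
After constant-fold (7 stmts):
  v = 3
  c = 6
  t = 4
  u = 3
  d = c
  a = 7
  return c
After dead-code-elim (2 stmts):
  c = 6
  return c
Evaluate:
  v = 3  =>  v = 3
  c = v + v  =>  c = 6
  t = 4  =>  t = 4
  u = 3  =>  u = 3
  d = c + 0  =>  d = 6
  a = 4 + u  =>  a = 7
  return d = 6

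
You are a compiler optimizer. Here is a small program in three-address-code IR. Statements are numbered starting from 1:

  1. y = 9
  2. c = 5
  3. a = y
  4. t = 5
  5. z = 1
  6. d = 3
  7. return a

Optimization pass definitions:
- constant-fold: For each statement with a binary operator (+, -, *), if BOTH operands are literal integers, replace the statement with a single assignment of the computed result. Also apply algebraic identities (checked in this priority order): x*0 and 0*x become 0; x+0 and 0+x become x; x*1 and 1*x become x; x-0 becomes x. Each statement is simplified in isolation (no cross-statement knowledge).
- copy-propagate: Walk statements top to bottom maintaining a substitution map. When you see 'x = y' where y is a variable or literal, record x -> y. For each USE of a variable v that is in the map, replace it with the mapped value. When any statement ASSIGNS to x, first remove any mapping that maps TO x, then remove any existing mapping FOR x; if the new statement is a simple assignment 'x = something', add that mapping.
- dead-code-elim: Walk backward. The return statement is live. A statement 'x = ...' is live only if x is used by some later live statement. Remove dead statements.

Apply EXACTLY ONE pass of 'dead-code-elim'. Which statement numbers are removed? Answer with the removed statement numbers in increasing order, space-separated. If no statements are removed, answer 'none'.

Backward liveness scan:
Stmt 1 'y = 9': KEEP (y is live); live-in = []
Stmt 2 'c = 5': DEAD (c not in live set ['y'])
Stmt 3 'a = y': KEEP (a is live); live-in = ['y']
Stmt 4 't = 5': DEAD (t not in live set ['a'])
Stmt 5 'z = 1': DEAD (z not in live set ['a'])
Stmt 6 'd = 3': DEAD (d not in live set ['a'])
Stmt 7 'return a': KEEP (return); live-in = ['a']
Removed statement numbers: [2, 4, 5, 6]
Surviving IR:
  y = 9
  a = y
  return a

Answer: 2 4 5 6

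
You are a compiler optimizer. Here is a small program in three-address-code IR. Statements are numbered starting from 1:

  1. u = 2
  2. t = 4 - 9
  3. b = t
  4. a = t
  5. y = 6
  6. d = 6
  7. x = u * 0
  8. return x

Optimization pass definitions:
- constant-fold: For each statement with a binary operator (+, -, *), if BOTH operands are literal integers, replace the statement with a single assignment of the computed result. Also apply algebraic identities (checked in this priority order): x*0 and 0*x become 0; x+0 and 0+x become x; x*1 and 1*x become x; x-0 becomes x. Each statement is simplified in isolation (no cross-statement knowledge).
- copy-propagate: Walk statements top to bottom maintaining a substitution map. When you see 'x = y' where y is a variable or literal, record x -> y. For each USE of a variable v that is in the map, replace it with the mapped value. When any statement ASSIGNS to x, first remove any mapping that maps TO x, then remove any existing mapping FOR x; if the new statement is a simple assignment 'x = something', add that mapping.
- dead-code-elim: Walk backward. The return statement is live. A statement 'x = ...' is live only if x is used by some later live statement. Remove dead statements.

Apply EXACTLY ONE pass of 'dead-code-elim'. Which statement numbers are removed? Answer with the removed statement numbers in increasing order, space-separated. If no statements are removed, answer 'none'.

Answer: 2 3 4 5 6

Derivation:
Backward liveness scan:
Stmt 1 'u = 2': KEEP (u is live); live-in = []
Stmt 2 't = 4 - 9': DEAD (t not in live set ['u'])
Stmt 3 'b = t': DEAD (b not in live set ['u'])
Stmt 4 'a = t': DEAD (a not in live set ['u'])
Stmt 5 'y = 6': DEAD (y not in live set ['u'])
Stmt 6 'd = 6': DEAD (d not in live set ['u'])
Stmt 7 'x = u * 0': KEEP (x is live); live-in = ['u']
Stmt 8 'return x': KEEP (return); live-in = ['x']
Removed statement numbers: [2, 3, 4, 5, 6]
Surviving IR:
  u = 2
  x = u * 0
  return x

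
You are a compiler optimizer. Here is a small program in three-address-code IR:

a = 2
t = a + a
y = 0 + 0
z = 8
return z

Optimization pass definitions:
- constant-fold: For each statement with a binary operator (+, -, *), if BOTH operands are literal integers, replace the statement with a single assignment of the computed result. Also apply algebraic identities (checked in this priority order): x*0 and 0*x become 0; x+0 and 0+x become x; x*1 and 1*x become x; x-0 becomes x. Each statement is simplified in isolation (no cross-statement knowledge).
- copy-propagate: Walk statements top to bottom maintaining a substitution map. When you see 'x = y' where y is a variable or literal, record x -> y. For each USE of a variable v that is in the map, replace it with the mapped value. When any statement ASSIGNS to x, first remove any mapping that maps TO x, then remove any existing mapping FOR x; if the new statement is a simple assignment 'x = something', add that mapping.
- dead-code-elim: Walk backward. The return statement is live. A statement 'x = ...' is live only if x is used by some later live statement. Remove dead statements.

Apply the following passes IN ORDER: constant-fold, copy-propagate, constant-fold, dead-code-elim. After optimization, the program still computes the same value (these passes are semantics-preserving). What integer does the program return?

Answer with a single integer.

Answer: 8

Derivation:
Initial IR:
  a = 2
  t = a + a
  y = 0 + 0
  z = 8
  return z
After constant-fold (5 stmts):
  a = 2
  t = a + a
  y = 0
  z = 8
  return z
After copy-propagate (5 stmts):
  a = 2
  t = 2 + 2
  y = 0
  z = 8
  return 8
After constant-fold (5 stmts):
  a = 2
  t = 4
  y = 0
  z = 8
  return 8
After dead-code-elim (1 stmts):
  return 8
Evaluate:
  a = 2  =>  a = 2
  t = a + a  =>  t = 4
  y = 0 + 0  =>  y = 0
  z = 8  =>  z = 8
  return z = 8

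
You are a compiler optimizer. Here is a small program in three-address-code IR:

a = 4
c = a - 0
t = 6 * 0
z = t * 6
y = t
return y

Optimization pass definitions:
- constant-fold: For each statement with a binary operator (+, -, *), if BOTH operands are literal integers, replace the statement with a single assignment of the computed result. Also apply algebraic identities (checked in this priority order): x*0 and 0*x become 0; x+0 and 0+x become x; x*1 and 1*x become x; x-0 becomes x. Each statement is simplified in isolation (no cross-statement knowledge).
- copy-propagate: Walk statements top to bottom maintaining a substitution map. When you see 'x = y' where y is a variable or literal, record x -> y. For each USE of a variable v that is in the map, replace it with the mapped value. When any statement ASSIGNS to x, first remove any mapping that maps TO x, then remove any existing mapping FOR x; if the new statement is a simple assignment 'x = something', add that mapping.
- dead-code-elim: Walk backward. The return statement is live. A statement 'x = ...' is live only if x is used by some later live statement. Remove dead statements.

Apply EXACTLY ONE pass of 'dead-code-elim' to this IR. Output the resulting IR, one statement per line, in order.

Applying dead-code-elim statement-by-statement:
  [6] return y  -> KEEP (return); live=['y']
  [5] y = t  -> KEEP; live=['t']
  [4] z = t * 6  -> DEAD (z not live)
  [3] t = 6 * 0  -> KEEP; live=[]
  [2] c = a - 0  -> DEAD (c not live)
  [1] a = 4  -> DEAD (a not live)
Result (3 stmts):
  t = 6 * 0
  y = t
  return y

Answer: t = 6 * 0
y = t
return y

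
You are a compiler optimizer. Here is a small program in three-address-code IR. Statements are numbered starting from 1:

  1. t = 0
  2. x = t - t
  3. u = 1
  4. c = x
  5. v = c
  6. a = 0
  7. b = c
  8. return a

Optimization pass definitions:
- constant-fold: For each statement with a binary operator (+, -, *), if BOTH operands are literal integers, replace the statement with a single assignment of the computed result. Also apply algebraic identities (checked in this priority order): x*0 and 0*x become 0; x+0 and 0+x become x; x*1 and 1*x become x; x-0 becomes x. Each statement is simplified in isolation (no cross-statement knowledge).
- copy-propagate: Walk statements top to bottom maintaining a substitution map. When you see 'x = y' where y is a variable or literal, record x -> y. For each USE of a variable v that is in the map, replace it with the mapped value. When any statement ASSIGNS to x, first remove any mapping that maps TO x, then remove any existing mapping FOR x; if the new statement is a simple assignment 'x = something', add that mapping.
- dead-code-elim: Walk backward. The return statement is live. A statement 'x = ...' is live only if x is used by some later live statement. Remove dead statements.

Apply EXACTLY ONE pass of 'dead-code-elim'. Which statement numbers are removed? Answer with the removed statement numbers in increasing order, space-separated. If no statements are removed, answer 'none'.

Answer: 1 2 3 4 5 7

Derivation:
Backward liveness scan:
Stmt 1 't = 0': DEAD (t not in live set [])
Stmt 2 'x = t - t': DEAD (x not in live set [])
Stmt 3 'u = 1': DEAD (u not in live set [])
Stmt 4 'c = x': DEAD (c not in live set [])
Stmt 5 'v = c': DEAD (v not in live set [])
Stmt 6 'a = 0': KEEP (a is live); live-in = []
Stmt 7 'b = c': DEAD (b not in live set ['a'])
Stmt 8 'return a': KEEP (return); live-in = ['a']
Removed statement numbers: [1, 2, 3, 4, 5, 7]
Surviving IR:
  a = 0
  return a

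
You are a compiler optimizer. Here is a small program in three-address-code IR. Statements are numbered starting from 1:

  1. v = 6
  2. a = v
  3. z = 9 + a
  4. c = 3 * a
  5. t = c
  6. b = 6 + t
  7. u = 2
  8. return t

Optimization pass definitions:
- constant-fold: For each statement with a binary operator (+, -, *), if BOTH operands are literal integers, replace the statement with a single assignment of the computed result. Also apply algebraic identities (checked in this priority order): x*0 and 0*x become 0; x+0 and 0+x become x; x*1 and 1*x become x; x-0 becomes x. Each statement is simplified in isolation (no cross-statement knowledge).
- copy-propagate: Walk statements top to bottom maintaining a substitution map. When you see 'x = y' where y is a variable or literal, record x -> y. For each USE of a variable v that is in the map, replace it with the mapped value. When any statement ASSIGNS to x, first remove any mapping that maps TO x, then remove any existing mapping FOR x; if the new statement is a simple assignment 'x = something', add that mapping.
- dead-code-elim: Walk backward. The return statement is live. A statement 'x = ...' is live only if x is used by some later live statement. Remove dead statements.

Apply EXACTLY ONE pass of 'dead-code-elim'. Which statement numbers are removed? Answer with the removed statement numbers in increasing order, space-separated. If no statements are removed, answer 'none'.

Answer: 3 6 7

Derivation:
Backward liveness scan:
Stmt 1 'v = 6': KEEP (v is live); live-in = []
Stmt 2 'a = v': KEEP (a is live); live-in = ['v']
Stmt 3 'z = 9 + a': DEAD (z not in live set ['a'])
Stmt 4 'c = 3 * a': KEEP (c is live); live-in = ['a']
Stmt 5 't = c': KEEP (t is live); live-in = ['c']
Stmt 6 'b = 6 + t': DEAD (b not in live set ['t'])
Stmt 7 'u = 2': DEAD (u not in live set ['t'])
Stmt 8 'return t': KEEP (return); live-in = ['t']
Removed statement numbers: [3, 6, 7]
Surviving IR:
  v = 6
  a = v
  c = 3 * a
  t = c
  return t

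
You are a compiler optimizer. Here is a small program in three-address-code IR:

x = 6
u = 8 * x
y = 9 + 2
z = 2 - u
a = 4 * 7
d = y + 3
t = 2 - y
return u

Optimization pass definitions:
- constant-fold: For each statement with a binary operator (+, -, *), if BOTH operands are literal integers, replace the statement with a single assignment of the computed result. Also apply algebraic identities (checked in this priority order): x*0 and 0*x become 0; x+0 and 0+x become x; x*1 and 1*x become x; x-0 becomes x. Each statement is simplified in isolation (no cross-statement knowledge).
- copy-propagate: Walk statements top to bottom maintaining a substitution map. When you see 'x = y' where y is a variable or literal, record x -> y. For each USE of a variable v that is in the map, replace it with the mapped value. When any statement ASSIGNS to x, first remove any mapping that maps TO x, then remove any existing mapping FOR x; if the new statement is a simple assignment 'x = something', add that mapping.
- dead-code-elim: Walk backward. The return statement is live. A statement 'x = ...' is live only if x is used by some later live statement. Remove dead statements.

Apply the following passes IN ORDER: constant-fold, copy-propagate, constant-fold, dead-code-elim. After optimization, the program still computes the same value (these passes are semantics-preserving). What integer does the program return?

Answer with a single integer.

Initial IR:
  x = 6
  u = 8 * x
  y = 9 + 2
  z = 2 - u
  a = 4 * 7
  d = y + 3
  t = 2 - y
  return u
After constant-fold (8 stmts):
  x = 6
  u = 8 * x
  y = 11
  z = 2 - u
  a = 28
  d = y + 3
  t = 2 - y
  return u
After copy-propagate (8 stmts):
  x = 6
  u = 8 * 6
  y = 11
  z = 2 - u
  a = 28
  d = 11 + 3
  t = 2 - 11
  return u
After constant-fold (8 stmts):
  x = 6
  u = 48
  y = 11
  z = 2 - u
  a = 28
  d = 14
  t = -9
  return u
After dead-code-elim (2 stmts):
  u = 48
  return u
Evaluate:
  x = 6  =>  x = 6
  u = 8 * x  =>  u = 48
  y = 9 + 2  =>  y = 11
  z = 2 - u  =>  z = -46
  a = 4 * 7  =>  a = 28
  d = y + 3  =>  d = 14
  t = 2 - y  =>  t = -9
  return u = 48

Answer: 48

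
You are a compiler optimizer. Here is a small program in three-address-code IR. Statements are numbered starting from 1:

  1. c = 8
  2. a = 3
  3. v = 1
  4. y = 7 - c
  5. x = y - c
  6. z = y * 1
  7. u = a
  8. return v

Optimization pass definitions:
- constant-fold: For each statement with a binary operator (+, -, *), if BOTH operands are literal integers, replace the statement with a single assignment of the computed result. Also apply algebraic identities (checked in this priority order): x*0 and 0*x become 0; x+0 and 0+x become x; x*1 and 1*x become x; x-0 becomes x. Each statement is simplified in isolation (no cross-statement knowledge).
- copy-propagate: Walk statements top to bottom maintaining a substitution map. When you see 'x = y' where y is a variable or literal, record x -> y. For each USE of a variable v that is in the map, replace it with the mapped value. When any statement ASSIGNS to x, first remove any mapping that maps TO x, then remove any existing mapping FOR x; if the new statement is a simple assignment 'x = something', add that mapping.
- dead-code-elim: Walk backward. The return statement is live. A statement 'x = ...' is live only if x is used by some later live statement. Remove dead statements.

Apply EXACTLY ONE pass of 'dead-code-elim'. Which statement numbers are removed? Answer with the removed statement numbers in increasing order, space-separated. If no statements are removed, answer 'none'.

Answer: 1 2 4 5 6 7

Derivation:
Backward liveness scan:
Stmt 1 'c = 8': DEAD (c not in live set [])
Stmt 2 'a = 3': DEAD (a not in live set [])
Stmt 3 'v = 1': KEEP (v is live); live-in = []
Stmt 4 'y = 7 - c': DEAD (y not in live set ['v'])
Stmt 5 'x = y - c': DEAD (x not in live set ['v'])
Stmt 6 'z = y * 1': DEAD (z not in live set ['v'])
Stmt 7 'u = a': DEAD (u not in live set ['v'])
Stmt 8 'return v': KEEP (return); live-in = ['v']
Removed statement numbers: [1, 2, 4, 5, 6, 7]
Surviving IR:
  v = 1
  return v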